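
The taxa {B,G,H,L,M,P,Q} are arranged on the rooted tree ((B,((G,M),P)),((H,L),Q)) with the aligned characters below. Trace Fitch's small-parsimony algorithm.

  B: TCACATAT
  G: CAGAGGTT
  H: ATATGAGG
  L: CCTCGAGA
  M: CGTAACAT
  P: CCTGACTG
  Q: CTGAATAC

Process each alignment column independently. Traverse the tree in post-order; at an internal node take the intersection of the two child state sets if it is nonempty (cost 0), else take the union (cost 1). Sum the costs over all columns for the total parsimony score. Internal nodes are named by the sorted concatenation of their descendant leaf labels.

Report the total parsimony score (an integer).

26

site 0, node GM: G={C} ∩ M={C} → {C} (+0)
site 0, node GMP: GM={C} ∩ P={C} → {C} (+0)
site 0, node BGMP: B={T} ∪ GMP={C} → {C,T} (+1)
site 0, node HL: H={A} ∪ L={C} → {A,C} (+1)
site 0, node HLQ: HL={A,C} ∩ Q={C} → {C} (+0)
site 0, node BGHLMPQ: BGMP={C,T} ∩ HLQ={C} → {C} (+0)
site 1, node GM: G={A} ∪ M={G} → {A,G} (+1)
site 1, node GMP: GM={A,G} ∪ P={C} → {A,C,G} (+1)
site 1, node BGMP: B={C} ∩ GMP={A,C,G} → {C} (+0)
site 1, node HL: H={T} ∪ L={C} → {C,T} (+1)
site 1, node HLQ: HL={C,T} ∩ Q={T} → {T} (+0)
site 1, node BGHLMPQ: BGMP={C} ∪ HLQ={T} → {C,T} (+1)
site 2, node GM: G={G} ∪ M={T} → {G,T} (+1)
site 2, node GMP: GM={G,T} ∩ P={T} → {T} (+0)
site 2, node BGMP: B={A} ∪ GMP={T} → {A,T} (+1)
site 2, node HL: H={A} ∪ L={T} → {A,T} (+1)
site 2, node HLQ: HL={A,T} ∪ Q={G} → {A,G,T} (+1)
site 2, node BGHLMPQ: BGMP={A,T} ∩ HLQ={A,G,T} → {A,T} (+0)
site 3, node GM: G={A} ∩ M={A} → {A} (+0)
site 3, node GMP: GM={A} ∪ P={G} → {A,G} (+1)
site 3, node BGMP: B={C} ∪ GMP={A,G} → {A,C,G} (+1)
site 3, node HL: H={T} ∪ L={C} → {C,T} (+1)
site 3, node HLQ: HL={C,T} ∪ Q={A} → {A,C,T} (+1)
site 3, node BGHLMPQ: BGMP={A,C,G} ∩ HLQ={A,C,T} → {A,C} (+0)
site 4, node GM: G={G} ∪ M={A} → {A,G} (+1)
site 4, node GMP: GM={A,G} ∩ P={A} → {A} (+0)
site 4, node BGMP: B={A} ∩ GMP={A} → {A} (+0)
site 4, node HL: H={G} ∩ L={G} → {G} (+0)
site 4, node HLQ: HL={G} ∪ Q={A} → {A,G} (+1)
site 4, node BGHLMPQ: BGMP={A} ∩ HLQ={A,G} → {A} (+0)
site 5, node GM: G={G} ∪ M={C} → {C,G} (+1)
site 5, node GMP: GM={C,G} ∩ P={C} → {C} (+0)
site 5, node BGMP: B={T} ∪ GMP={C} → {C,T} (+1)
site 5, node HL: H={A} ∩ L={A} → {A} (+0)
site 5, node HLQ: HL={A} ∪ Q={T} → {A,T} (+1)
site 5, node BGHLMPQ: BGMP={C,T} ∩ HLQ={A,T} → {T} (+0)
site 6, node GM: G={T} ∪ M={A} → {A,T} (+1)
site 6, node GMP: GM={A,T} ∩ P={T} → {T} (+0)
site 6, node BGMP: B={A} ∪ GMP={T} → {A,T} (+1)
site 6, node HL: H={G} ∩ L={G} → {G} (+0)
site 6, node HLQ: HL={G} ∪ Q={A} → {A,G} (+1)
site 6, node BGHLMPQ: BGMP={A,T} ∩ HLQ={A,G} → {A} (+0)
site 7, node GM: G={T} ∩ M={T} → {T} (+0)
site 7, node GMP: GM={T} ∪ P={G} → {G,T} (+1)
site 7, node BGMP: B={T} ∩ GMP={G,T} → {T} (+0)
site 7, node HL: H={G} ∪ L={A} → {A,G} (+1)
site 7, node HLQ: HL={A,G} ∪ Q={C} → {A,C,G} (+1)
site 7, node BGHLMPQ: BGMP={T} ∪ HLQ={A,C,G} → {A,C,G,T} (+1)
per-site changes: [2, 4, 4, 4, 2, 3, 3, 4]; total = 26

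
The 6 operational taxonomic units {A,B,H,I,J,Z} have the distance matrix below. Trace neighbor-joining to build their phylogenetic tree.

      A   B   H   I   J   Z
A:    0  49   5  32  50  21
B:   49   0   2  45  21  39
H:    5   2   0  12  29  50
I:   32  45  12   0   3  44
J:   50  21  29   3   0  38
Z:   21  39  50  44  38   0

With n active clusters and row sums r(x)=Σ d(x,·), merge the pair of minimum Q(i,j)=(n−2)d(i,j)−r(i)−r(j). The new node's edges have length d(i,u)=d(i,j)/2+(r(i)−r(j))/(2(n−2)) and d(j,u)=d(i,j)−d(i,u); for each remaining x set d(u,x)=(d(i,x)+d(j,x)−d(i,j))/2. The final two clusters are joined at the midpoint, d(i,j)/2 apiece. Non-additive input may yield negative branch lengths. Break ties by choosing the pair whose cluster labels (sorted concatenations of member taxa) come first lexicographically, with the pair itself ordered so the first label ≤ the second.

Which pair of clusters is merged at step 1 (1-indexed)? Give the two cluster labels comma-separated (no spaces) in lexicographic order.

A,Z

step 1: merge (A,Z) at d=21, Q=-265; branch lengths A→49/8, Z→119/8; new cluster AZ
  updated: d(AZ,B)=67/2, d(AZ,H)=17, d(AZ,I)=55/2, d(AZ,J)=67/2
step 2: merge (I,J) at d=3, Q=-165; branch lengths I→5/3, J→4/3; new cluster IJ
  updated: d(AZ,IJ)=29, d(B,IJ)=63/2, d(H,IJ)=19
step 3: merge (AZ,IJ) at d=29, Q=-101; branch lengths AZ→29/2, IJ→29/2; new cluster AIJZ
  updated: d(AIJZ,B)=18, d(AIJZ,H)=7/2
step 4: merge (AIJZ,B) at d=18, Q=-47/2; branch lengths AIJZ→39/4, B→33/4; new cluster ABIJZ
  updated: d(ABIJZ,H)=-25/4
step 5: merge (ABIJZ,H) at d=-25/4; branch lengths ABIJZ→-25/8, H→-25/8; new cluster ABHIJZ
final tree: ((((A:49/8,Z:119/8):29/2,(I:5/3,J:4/3):29/2):39/4,B:33/4):-25/8,H:-25/8)
total length: 259/4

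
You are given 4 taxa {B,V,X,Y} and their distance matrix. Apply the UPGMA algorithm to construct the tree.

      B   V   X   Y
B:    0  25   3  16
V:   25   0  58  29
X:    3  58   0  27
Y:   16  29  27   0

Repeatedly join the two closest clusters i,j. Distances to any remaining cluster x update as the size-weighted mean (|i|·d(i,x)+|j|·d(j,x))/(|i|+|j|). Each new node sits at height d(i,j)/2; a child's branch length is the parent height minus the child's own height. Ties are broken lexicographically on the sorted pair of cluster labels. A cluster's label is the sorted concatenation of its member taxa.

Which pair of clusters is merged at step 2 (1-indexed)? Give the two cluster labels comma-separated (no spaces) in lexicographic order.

BX,Y

iteration 1: select B,X (d=3); attach at lengths (3/2, 3/2); label the merged cluster BX
  updated: d(BX,V)=83/2, d(BX,Y)=43/2
iteration 2: select BX,Y (d=43/2); attach at lengths (37/4, 43/4); label the merged cluster BXY
  updated: d(BXY,V)=112/3
iteration 3: select BXY,V (d=112/3); attach at lengths (95/12, 56/3); label the merged cluster BVXY
final tree: (((B:3/2,X:3/2):37/4,Y:43/4):95/12,V:56/3)
total length: 595/12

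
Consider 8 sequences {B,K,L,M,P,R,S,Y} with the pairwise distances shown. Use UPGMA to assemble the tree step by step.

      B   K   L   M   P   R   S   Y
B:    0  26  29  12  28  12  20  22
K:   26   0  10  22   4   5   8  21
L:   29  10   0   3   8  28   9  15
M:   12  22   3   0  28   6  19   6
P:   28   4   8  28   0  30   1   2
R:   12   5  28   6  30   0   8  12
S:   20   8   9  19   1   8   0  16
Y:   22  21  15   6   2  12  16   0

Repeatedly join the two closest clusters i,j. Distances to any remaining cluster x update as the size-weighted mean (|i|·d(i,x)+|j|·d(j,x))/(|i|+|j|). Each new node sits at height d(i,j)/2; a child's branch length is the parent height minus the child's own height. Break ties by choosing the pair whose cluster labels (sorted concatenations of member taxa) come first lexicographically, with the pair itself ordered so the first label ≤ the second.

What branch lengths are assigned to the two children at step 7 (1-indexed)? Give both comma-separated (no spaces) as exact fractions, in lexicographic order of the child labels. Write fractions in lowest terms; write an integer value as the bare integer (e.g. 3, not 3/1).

1. join P+S (d=1) ⇒ PS; edges |P|=1/2, |S|=1/2
  updated: d(B,PS)=24, d(K,PS)=6, d(L,PS)=17/2, d(M,PS)=47/2, d(PS,R)=19, d(PS,Y)=9
2. join L+M (d=3) ⇒ LM; edges |L|=3/2, |M|=3/2
  updated: d(B,LM)=41/2, d(K,LM)=16, d(LM,PS)=16, d(LM,R)=17, d(LM,Y)=21/2
3. join K+R (d=5) ⇒ KR; edges |K|=5/2, |R|=5/2
  updated: d(B,KR)=19, d(KR,LM)=33/2, d(KR,PS)=25/2, d(KR,Y)=33/2
4. join PS+Y (d=9) ⇒ PSY; edges |PS|=4, |Y|=9/2
  updated: d(B,PSY)=70/3, d(KR,PSY)=83/6, d(LM,PSY)=85/6
5. join KR+PSY (d=83/6) ⇒ KPRSY; edges |KR|=53/12, |PSY|=29/12
  updated: d(B,KPRSY)=108/5, d(KPRSY,LM)=151/10
6. join KPRSY+LM (d=151/10) ⇒ KLMPRSY; edges |KPRSY|=19/30, |LM|=121/20
  updated: d(B,KLMPRSY)=149/7
7. join B+KLMPRSY (d=149/7) ⇒ BKLMPRSY; edges |B|=149/14, |KLMPRSY|=433/140
final tree: (B:149/14,(((K:5/2,R:5/2):53/12,((P:1/2,S:1/2):4,Y:9/2):29/12):19/30,(L:3/2,M:3/2):121/20):433/140)
total length: 4699/105

149/14,433/140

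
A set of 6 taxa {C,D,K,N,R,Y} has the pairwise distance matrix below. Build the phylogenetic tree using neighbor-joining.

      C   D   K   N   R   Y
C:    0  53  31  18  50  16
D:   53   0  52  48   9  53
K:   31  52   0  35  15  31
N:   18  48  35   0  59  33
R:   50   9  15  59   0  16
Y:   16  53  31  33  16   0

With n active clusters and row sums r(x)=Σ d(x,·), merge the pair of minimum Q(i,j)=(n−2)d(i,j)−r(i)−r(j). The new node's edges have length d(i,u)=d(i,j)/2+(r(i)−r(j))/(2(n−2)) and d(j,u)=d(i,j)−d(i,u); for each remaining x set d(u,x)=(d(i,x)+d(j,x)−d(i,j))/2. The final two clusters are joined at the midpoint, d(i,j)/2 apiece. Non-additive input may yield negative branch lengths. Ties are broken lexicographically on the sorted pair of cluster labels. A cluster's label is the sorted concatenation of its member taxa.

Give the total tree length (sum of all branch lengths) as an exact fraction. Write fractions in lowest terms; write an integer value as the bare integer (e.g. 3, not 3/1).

321/4

step 1: merge (D,R) at d=9, Q=-328; branch lengths D→51/4, R→-15/4; new cluster DR
  updated: d(C,DR)=47, d(DR,K)=29, d(DR,N)=49, d(DR,Y)=30
step 2: merge (DR,K) at d=29, Q=-194; branch lengths DR→58/3, K→29/3; new cluster DKR
  updated: d(C,DKR)=49/2, d(DKR,N)=55/2, d(DKR,Y)=16
step 3: merge (C,N) at d=18, Q=-101; branch lengths C→4, N→14; new cluster CN
  updated: d(CN,DKR)=17, d(CN,Y)=31/2
step 4: merge (CN,DKR) at d=17, Q=-97/2; branch lengths CN→33/4, DKR→35/4; new cluster CDKNR
  updated: d(CDKNR,Y)=29/4
step 5: merge (CDKNR,Y) at d=29/4; branch lengths CDKNR→29/8, Y→29/8; new cluster CDKNRY
final tree: (((C:4,N:14):33/4,((D:51/4,R:-15/4):58/3,K:29/3):35/4):29/8,Y:29/8)
total length: 321/4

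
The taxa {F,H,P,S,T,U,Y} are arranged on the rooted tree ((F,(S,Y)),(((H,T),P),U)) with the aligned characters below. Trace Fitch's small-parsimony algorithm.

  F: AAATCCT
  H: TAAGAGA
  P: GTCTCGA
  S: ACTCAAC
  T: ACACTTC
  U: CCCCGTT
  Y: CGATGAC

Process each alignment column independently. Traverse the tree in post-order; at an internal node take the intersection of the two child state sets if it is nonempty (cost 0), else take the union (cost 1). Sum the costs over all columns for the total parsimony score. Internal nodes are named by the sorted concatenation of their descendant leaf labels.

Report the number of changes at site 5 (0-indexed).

SY@0: {A} ∪ {C} = {A,C} (union, +1)
FSY@0: {A} ∩ {A,C} = {A} (intersection, +0)
HT@0: {T} ∪ {A} = {A,T} (union, +1)
HPT@0: {A,T} ∪ {G} = {A,G,T} (union, +1)
HPTU@0: {A,G,T} ∪ {C} = {A,C,G,T} (union, +1)
FHPSTUY@0: {A} ∩ {A,C,G,T} = {A} (intersection, +0)
SY@1: {C} ∪ {G} = {C,G} (union, +1)
FSY@1: {A} ∪ {C,G} = {A,C,G} (union, +1)
HT@1: {A} ∪ {C} = {A,C} (union, +1)
HPT@1: {A,C} ∪ {T} = {A,C,T} (union, +1)
HPTU@1: {A,C,T} ∩ {C} = {C} (intersection, +0)
FHPSTUY@1: {A,C,G} ∩ {C} = {C} (intersection, +0)
SY@2: {T} ∪ {A} = {A,T} (union, +1)
FSY@2: {A} ∩ {A,T} = {A} (intersection, +0)
HT@2: {A} ∩ {A} = {A} (intersection, +0)
HPT@2: {A} ∪ {C} = {A,C} (union, +1)
HPTU@2: {A,C} ∩ {C} = {C} (intersection, +0)
FHPSTUY@2: {A} ∪ {C} = {A,C} (union, +1)
SY@3: {C} ∪ {T} = {C,T} (union, +1)
FSY@3: {T} ∩ {C,T} = {T} (intersection, +0)
HT@3: {G} ∪ {C} = {C,G} (union, +1)
HPT@3: {C,G} ∪ {T} = {C,G,T} (union, +1)
HPTU@3: {C,G,T} ∩ {C} = {C} (intersection, +0)
FHPSTUY@3: {T} ∪ {C} = {C,T} (union, +1)
SY@4: {A} ∪ {G} = {A,G} (union, +1)
FSY@4: {C} ∪ {A,G} = {A,C,G} (union, +1)
HT@4: {A} ∪ {T} = {A,T} (union, +1)
HPT@4: {A,T} ∪ {C} = {A,C,T} (union, +1)
HPTU@4: {A,C,T} ∪ {G} = {A,C,G,T} (union, +1)
FHPSTUY@4: {A,C,G} ∩ {A,C,G,T} = {A,C,G} (intersection, +0)
SY@5: {A} ∩ {A} = {A} (intersection, +0)
FSY@5: {C} ∪ {A} = {A,C} (union, +1)
HT@5: {G} ∪ {T} = {G,T} (union, +1)
HPT@5: {G,T} ∩ {G} = {G} (intersection, +0)
HPTU@5: {G} ∪ {T} = {G,T} (union, +1)
FHPSTUY@5: {A,C} ∪ {G,T} = {A,C,G,T} (union, +1)
SY@6: {C} ∩ {C} = {C} (intersection, +0)
FSY@6: {T} ∪ {C} = {C,T} (union, +1)
HT@6: {A} ∪ {C} = {A,C} (union, +1)
HPT@6: {A,C} ∩ {A} = {A} (intersection, +0)
HPTU@6: {A} ∪ {T} = {A,T} (union, +1)
FHPSTUY@6: {C,T} ∩ {A,T} = {T} (intersection, +0)
per-site changes: [4, 4, 3, 4, 5, 4, 3]; total = 27

4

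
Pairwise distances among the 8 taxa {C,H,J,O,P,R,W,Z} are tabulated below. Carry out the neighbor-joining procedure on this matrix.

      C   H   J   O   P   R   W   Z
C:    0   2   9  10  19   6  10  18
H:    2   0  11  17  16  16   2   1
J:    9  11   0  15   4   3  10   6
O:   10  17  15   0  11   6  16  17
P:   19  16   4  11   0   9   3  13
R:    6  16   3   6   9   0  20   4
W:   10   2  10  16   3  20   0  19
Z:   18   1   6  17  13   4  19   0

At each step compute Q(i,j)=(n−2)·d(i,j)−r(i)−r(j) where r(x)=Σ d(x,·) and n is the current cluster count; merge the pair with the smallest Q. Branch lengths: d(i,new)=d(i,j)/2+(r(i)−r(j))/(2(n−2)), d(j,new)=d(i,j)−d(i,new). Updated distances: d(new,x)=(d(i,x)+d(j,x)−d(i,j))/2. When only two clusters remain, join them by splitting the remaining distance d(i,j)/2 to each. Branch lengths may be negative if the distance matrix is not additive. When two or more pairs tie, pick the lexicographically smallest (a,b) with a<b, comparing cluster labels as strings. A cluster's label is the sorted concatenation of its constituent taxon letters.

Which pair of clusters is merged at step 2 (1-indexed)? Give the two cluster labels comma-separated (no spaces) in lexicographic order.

P,W

1. join H+Z (d=1, Q=-137) ⇒ HZ; edges |H|=-7/12, |Z|=19/12
  updated: d(C,HZ)=19/2, d(HZ,J)=8, d(HZ,O)=33/2, d(HZ,P)=14, d(HZ,R)=19/2, d(HZ,W)=10
2. join P+W (d=3, Q=-114) ⇒ PW; edges |P|=3/5, |W|=12/5
  updated: d(C,PW)=13, d(HZ,PW)=21/2, d(J,PW)=11/2, d(O,PW)=12, d(PW,R)=13
3. join O+R (d=6, Q=-73) ⇒ OR; edges |O|=23/4, |R|=1/4
  updated: d(C,OR)=5, d(HZ,OR)=10, d(J,OR)=6, d(OR,PW)=19/2
4. join C+OR (d=5, Q=-52) ⇒ COR; edges |C|=7/2, |OR|=3/2
  updated: d(COR,HZ)=29/4, d(COR,J)=5, d(COR,PW)=35/4
5. join COR+HZ (d=29/4, Q=-129/4) ⇒ CHORZ; edges |COR|=39/16, |HZ|=77/16
  updated: d(CHORZ,J)=23/8, d(CHORZ,PW)=6
6. join CHORZ+J (d=23/8, Q=-115/8) ⇒ CHJORZ; edges |CHORZ|=27/16, |J|=19/16
  updated: d(CHJORZ,PW)=69/16
7. join CHJORZ+PW (d=69/16) ⇒ CHJOPRWZ; edges |CHJORZ|=69/32, |PW|=69/32
final tree: ((((C:7/2,(O:23/4,R:1/4):3/2):39/16,(H:-7/12,Z:19/12):77/16):27/16,J:19/16):69/32,(P:3/5,W:12/5):69/32)
total length: 471/16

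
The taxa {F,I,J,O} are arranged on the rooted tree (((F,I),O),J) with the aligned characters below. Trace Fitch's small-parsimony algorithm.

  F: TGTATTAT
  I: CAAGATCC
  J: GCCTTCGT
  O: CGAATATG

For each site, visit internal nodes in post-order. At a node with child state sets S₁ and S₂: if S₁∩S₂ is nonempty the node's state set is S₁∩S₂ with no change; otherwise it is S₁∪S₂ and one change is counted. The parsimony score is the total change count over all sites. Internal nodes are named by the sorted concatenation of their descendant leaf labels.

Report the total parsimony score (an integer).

FI@0: {T} ∪ {C} = {C,T} (union, +1)
FIO@0: {C,T} ∩ {C} = {C} (intersection, +0)
FIJO@0: {C} ∪ {G} = {C,G} (union, +1)
FI@1: {G} ∪ {A} = {A,G} (union, +1)
FIO@1: {A,G} ∩ {G} = {G} (intersection, +0)
FIJO@1: {G} ∪ {C} = {C,G} (union, +1)
FI@2: {T} ∪ {A} = {A,T} (union, +1)
FIO@2: {A,T} ∩ {A} = {A} (intersection, +0)
FIJO@2: {A} ∪ {C} = {A,C} (union, +1)
FI@3: {A} ∪ {G} = {A,G} (union, +1)
FIO@3: {A,G} ∩ {A} = {A} (intersection, +0)
FIJO@3: {A} ∪ {T} = {A,T} (union, +1)
FI@4: {T} ∪ {A} = {A,T} (union, +1)
FIO@4: {A,T} ∩ {T} = {T} (intersection, +0)
FIJO@4: {T} ∩ {T} = {T} (intersection, +0)
FI@5: {T} ∩ {T} = {T} (intersection, +0)
FIO@5: {T} ∪ {A} = {A,T} (union, +1)
FIJO@5: {A,T} ∪ {C} = {A,C,T} (union, +1)
FI@6: {A} ∪ {C} = {A,C} (union, +1)
FIO@6: {A,C} ∪ {T} = {A,C,T} (union, +1)
FIJO@6: {A,C,T} ∪ {G} = {A,C,G,T} (union, +1)
FI@7: {T} ∪ {C} = {C,T} (union, +1)
FIO@7: {C,T} ∪ {G} = {C,G,T} (union, +1)
FIJO@7: {C,G,T} ∩ {T} = {T} (intersection, +0)
per-site changes: [2, 2, 2, 2, 1, 2, 3, 2]; total = 16

16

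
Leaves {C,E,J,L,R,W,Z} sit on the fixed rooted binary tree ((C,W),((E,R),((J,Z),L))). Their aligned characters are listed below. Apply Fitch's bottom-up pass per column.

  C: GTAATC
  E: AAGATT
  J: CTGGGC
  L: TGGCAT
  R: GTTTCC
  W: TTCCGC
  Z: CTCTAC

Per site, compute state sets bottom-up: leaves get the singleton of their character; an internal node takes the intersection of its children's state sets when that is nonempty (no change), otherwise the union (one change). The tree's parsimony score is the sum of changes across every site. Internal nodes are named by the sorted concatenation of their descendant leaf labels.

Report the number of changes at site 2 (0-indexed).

[col 0] CW: children C:{G}, W:{T} ∪→ {G,T}; cost 1
[col 0] ER: children E:{A}, R:{G} ∪→ {A,G}; cost 1
[col 0] JZ: children J:{C}, Z:{C} ∩→ {C}; cost 0
[col 0] JLZ: children JZ:{C}, L:{T} ∪→ {C,T}; cost 1
[col 0] EJLRZ: children ER:{A,G}, JLZ:{C,T} ∪→ {A,C,G,T}; cost 1
[col 0] CEJLRWZ: children CW:{G,T}, EJLRZ:{A,C,G,T} ∩→ {G,T}; cost 0
[col 1] CW: children C:{T}, W:{T} ∩→ {T}; cost 0
[col 1] ER: children E:{A}, R:{T} ∪→ {A,T}; cost 1
[col 1] JZ: children J:{T}, Z:{T} ∩→ {T}; cost 0
[col 1] JLZ: children JZ:{T}, L:{G} ∪→ {G,T}; cost 1
[col 1] EJLRZ: children ER:{A,T}, JLZ:{G,T} ∩→ {T}; cost 0
[col 1] CEJLRWZ: children CW:{T}, EJLRZ:{T} ∩→ {T}; cost 0
[col 2] CW: children C:{A}, W:{C} ∪→ {A,C}; cost 1
[col 2] ER: children E:{G}, R:{T} ∪→ {G,T}; cost 1
[col 2] JZ: children J:{G}, Z:{C} ∪→ {C,G}; cost 1
[col 2] JLZ: children JZ:{C,G}, L:{G} ∩→ {G}; cost 0
[col 2] EJLRZ: children ER:{G,T}, JLZ:{G} ∩→ {G}; cost 0
[col 2] CEJLRWZ: children CW:{A,C}, EJLRZ:{G} ∪→ {A,C,G}; cost 1
[col 3] CW: children C:{A}, W:{C} ∪→ {A,C}; cost 1
[col 3] ER: children E:{A}, R:{T} ∪→ {A,T}; cost 1
[col 3] JZ: children J:{G}, Z:{T} ∪→ {G,T}; cost 1
[col 3] JLZ: children JZ:{G,T}, L:{C} ∪→ {C,G,T}; cost 1
[col 3] EJLRZ: children ER:{A,T}, JLZ:{C,G,T} ∩→ {T}; cost 0
[col 3] CEJLRWZ: children CW:{A,C}, EJLRZ:{T} ∪→ {A,C,T}; cost 1
[col 4] CW: children C:{T}, W:{G} ∪→ {G,T}; cost 1
[col 4] ER: children E:{T}, R:{C} ∪→ {C,T}; cost 1
[col 4] JZ: children J:{G}, Z:{A} ∪→ {A,G}; cost 1
[col 4] JLZ: children JZ:{A,G}, L:{A} ∩→ {A}; cost 0
[col 4] EJLRZ: children ER:{C,T}, JLZ:{A} ∪→ {A,C,T}; cost 1
[col 4] CEJLRWZ: children CW:{G,T}, EJLRZ:{A,C,T} ∩→ {T}; cost 0
[col 5] CW: children C:{C}, W:{C} ∩→ {C}; cost 0
[col 5] ER: children E:{T}, R:{C} ∪→ {C,T}; cost 1
[col 5] JZ: children J:{C}, Z:{C} ∩→ {C}; cost 0
[col 5] JLZ: children JZ:{C}, L:{T} ∪→ {C,T}; cost 1
[col 5] EJLRZ: children ER:{C,T}, JLZ:{C,T} ∩→ {C,T}; cost 0
[col 5] CEJLRWZ: children CW:{C}, EJLRZ:{C,T} ∩→ {C}; cost 0
per-site changes: [4, 2, 4, 5, 4, 2]; total = 21

4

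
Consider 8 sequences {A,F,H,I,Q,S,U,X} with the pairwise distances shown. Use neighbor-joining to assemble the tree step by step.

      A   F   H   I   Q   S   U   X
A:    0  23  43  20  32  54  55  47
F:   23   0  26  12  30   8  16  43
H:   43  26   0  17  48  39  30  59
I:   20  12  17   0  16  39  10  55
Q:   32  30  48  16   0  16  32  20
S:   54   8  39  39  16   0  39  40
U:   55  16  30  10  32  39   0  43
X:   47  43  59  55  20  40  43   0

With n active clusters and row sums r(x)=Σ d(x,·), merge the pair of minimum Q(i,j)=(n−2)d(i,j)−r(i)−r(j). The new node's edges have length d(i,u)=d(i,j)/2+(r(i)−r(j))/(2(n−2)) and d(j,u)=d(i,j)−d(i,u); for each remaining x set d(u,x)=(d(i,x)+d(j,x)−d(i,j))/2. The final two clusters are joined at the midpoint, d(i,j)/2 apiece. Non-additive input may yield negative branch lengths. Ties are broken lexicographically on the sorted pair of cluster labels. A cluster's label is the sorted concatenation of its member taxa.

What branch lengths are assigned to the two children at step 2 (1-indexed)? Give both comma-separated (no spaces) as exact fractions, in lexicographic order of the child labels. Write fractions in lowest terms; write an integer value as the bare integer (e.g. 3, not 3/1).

1. join Q+X (d=20, Q=-381) ⇒ QX; edges |Q|=7/12, |X|=233/12
  updated: d(A,QX)=59/2, d(F,QX)=53/2, d(H,QX)=87/2, d(I,QX)=51/2, d(QX,S)=18, d(QX,U)=55/2
2. join QX+S (d=18, Q=-555/2) ⇒ QSX; edges |QX|=127/20, |S|=233/20
  updated: d(A,QSX)=131/4, d(F,QSX)=33/4, d(H,QSX)=129/4, d(I,QSX)=93/4, d(QSX,U)=97/4
3. join I+U (d=10, Q=-355/2) ⇒ IU; edges |I|=-13/8, |U|=93/8
  updated: d(A,IU)=65/2, d(F,IU)=9, d(H,IU)=37/2, d(IU,QSX)=75/4
4. join H+IU (d=37/2, Q=-143) ⇒ HIU; edges |H|=193/12, |IU|=29/12
  updated: d(A,HIU)=57/2, d(F,HIU)=33/4, d(HIU,QSX)=65/4
5. join A+HIU (d=57/2, Q=-321/4) ⇒ AHIU; edges |A|=353/16, |HIU|=103/16
  updated: d(AHIU,F)=11/8, d(AHIU,QSX)=41/4
6. join AHIU+F (d=11/8, Q=-159/8) ⇒ AFHIU; edges |AHIU|=27/16, |F|=-5/16
  updated: d(AFHIU,QSX)=137/16
7. join AFHIU+QSX (d=137/16) ⇒ AFHIQSUX; edges |AFHIU|=137/32, |QSX|=137/32
final tree: (((A:353/16,(H:193/12,(I:-13/8,U:93/8):29/12):103/16):27/16,F:-5/16):137/32,((Q:7/12,X:233/12):127/20,S:233/20):137/32)
total length: 1679/16

127/20,233/20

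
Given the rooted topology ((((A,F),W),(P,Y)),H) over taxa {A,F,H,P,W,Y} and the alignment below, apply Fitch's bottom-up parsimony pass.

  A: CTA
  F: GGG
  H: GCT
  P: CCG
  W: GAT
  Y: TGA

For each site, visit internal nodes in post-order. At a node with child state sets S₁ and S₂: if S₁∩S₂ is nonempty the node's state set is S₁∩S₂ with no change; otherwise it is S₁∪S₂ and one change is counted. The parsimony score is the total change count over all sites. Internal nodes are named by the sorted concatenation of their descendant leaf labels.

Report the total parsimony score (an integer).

site 0, node AF: A={C} ∪ F={G} → {C,G} (+1)
site 0, node AFW: AF={C,G} ∩ W={G} → {G} (+0)
site 0, node PY: P={C} ∪ Y={T} → {C,T} (+1)
site 0, node AFPWY: AFW={G} ∪ PY={C,T} → {C,G,T} (+1)
site 0, node AFHPWY: AFPWY={C,G,T} ∩ H={G} → {G} (+0)
site 1, node AF: A={T} ∪ F={G} → {G,T} (+1)
site 1, node AFW: AF={G,T} ∪ W={A} → {A,G,T} (+1)
site 1, node PY: P={C} ∪ Y={G} → {C,G} (+1)
site 1, node AFPWY: AFW={A,G,T} ∩ PY={C,G} → {G} (+0)
site 1, node AFHPWY: AFPWY={G} ∪ H={C} → {C,G} (+1)
site 2, node AF: A={A} ∪ F={G} → {A,G} (+1)
site 2, node AFW: AF={A,G} ∪ W={T} → {A,G,T} (+1)
site 2, node PY: P={G} ∪ Y={A} → {A,G} (+1)
site 2, node AFPWY: AFW={A,G,T} ∩ PY={A,G} → {A,G} (+0)
site 2, node AFHPWY: AFPWY={A,G} ∪ H={T} → {A,G,T} (+1)
per-site changes: [3, 4, 4]; total = 11

11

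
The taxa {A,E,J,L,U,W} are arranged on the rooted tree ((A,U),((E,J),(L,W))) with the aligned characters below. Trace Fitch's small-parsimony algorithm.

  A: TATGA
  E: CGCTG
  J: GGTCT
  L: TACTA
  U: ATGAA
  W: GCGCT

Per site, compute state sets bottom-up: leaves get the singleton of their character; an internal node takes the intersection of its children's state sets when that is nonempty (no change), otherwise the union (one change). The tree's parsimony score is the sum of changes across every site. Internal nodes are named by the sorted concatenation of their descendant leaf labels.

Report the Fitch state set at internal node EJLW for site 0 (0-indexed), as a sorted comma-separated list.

AU@0: {T} ∪ {A} = {A,T} (union, +1)
EJ@0: {C} ∪ {G} = {C,G} (union, +1)
LW@0: {T} ∪ {G} = {G,T} (union, +1)
EJLW@0: {C,G} ∩ {G,T} = {G} (intersection, +0)
AEJLUW@0: {A,T} ∪ {G} = {A,G,T} (union, +1)
AU@1: {A} ∪ {T} = {A,T} (union, +1)
EJ@1: {G} ∩ {G} = {G} (intersection, +0)
LW@1: {A} ∪ {C} = {A,C} (union, +1)
EJLW@1: {G} ∪ {A,C} = {A,C,G} (union, +1)
AEJLUW@1: {A,T} ∩ {A,C,G} = {A} (intersection, +0)
AU@2: {T} ∪ {G} = {G,T} (union, +1)
EJ@2: {C} ∪ {T} = {C,T} (union, +1)
LW@2: {C} ∪ {G} = {C,G} (union, +1)
EJLW@2: {C,T} ∩ {C,G} = {C} (intersection, +0)
AEJLUW@2: {G,T} ∪ {C} = {C,G,T} (union, +1)
AU@3: {G} ∪ {A} = {A,G} (union, +1)
EJ@3: {T} ∪ {C} = {C,T} (union, +1)
LW@3: {T} ∪ {C} = {C,T} (union, +1)
EJLW@3: {C,T} ∩ {C,T} = {C,T} (intersection, +0)
AEJLUW@3: {A,G} ∪ {C,T} = {A,C,G,T} (union, +1)
AU@4: {A} ∩ {A} = {A} (intersection, +0)
EJ@4: {G} ∪ {T} = {G,T} (union, +1)
LW@4: {A} ∪ {T} = {A,T} (union, +1)
EJLW@4: {G,T} ∩ {A,T} = {T} (intersection, +0)
AEJLUW@4: {A} ∪ {T} = {A,T} (union, +1)
per-site changes: [4, 3, 4, 4, 3]; total = 18

G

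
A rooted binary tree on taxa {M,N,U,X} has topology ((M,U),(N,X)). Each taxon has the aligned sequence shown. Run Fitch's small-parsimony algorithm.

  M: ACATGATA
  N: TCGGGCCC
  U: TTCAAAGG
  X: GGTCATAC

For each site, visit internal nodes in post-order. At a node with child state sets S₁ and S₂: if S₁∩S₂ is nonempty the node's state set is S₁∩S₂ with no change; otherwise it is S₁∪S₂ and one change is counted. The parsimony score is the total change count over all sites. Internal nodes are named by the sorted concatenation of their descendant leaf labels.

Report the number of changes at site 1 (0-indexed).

2

site 0, node MU: M={A} ∪ U={T} → {A,T} (+1)
site 0, node NX: N={T} ∪ X={G} → {G,T} (+1)
site 0, node MNUX: MU={A,T} ∩ NX={G,T} → {T} (+0)
site 1, node MU: M={C} ∪ U={T} → {C,T} (+1)
site 1, node NX: N={C} ∪ X={G} → {C,G} (+1)
site 1, node MNUX: MU={C,T} ∩ NX={C,G} → {C} (+0)
site 2, node MU: M={A} ∪ U={C} → {A,C} (+1)
site 2, node NX: N={G} ∪ X={T} → {G,T} (+1)
site 2, node MNUX: MU={A,C} ∪ NX={G,T} → {A,C,G,T} (+1)
site 3, node MU: M={T} ∪ U={A} → {A,T} (+1)
site 3, node NX: N={G} ∪ X={C} → {C,G} (+1)
site 3, node MNUX: MU={A,T} ∪ NX={C,G} → {A,C,G,T} (+1)
site 4, node MU: M={G} ∪ U={A} → {A,G} (+1)
site 4, node NX: N={G} ∪ X={A} → {A,G} (+1)
site 4, node MNUX: MU={A,G} ∩ NX={A,G} → {A,G} (+0)
site 5, node MU: M={A} ∩ U={A} → {A} (+0)
site 5, node NX: N={C} ∪ X={T} → {C,T} (+1)
site 5, node MNUX: MU={A} ∪ NX={C,T} → {A,C,T} (+1)
site 6, node MU: M={T} ∪ U={G} → {G,T} (+1)
site 6, node NX: N={C} ∪ X={A} → {A,C} (+1)
site 6, node MNUX: MU={G,T} ∪ NX={A,C} → {A,C,G,T} (+1)
site 7, node MU: M={A} ∪ U={G} → {A,G} (+1)
site 7, node NX: N={C} ∩ X={C} → {C} (+0)
site 7, node MNUX: MU={A,G} ∪ NX={C} → {A,C,G} (+1)
per-site changes: [2, 2, 3, 3, 2, 2, 3, 2]; total = 19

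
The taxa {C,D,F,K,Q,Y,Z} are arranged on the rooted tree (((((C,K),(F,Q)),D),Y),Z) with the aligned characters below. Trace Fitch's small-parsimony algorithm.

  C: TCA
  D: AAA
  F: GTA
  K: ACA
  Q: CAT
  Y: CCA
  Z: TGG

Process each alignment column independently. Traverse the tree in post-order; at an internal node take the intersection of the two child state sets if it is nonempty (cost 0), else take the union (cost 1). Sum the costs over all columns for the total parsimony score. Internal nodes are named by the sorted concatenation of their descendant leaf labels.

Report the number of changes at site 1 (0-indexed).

[col 0] CK: children C:{T}, K:{A} ∪→ {A,T}; cost 1
[col 0] FQ: children F:{G}, Q:{C} ∪→ {C,G}; cost 1
[col 0] CFKQ: children CK:{A,T}, FQ:{C,G} ∪→ {A,C,G,T}; cost 1
[col 0] CDFKQ: children CFKQ:{A,C,G,T}, D:{A} ∩→ {A}; cost 0
[col 0] CDFKQY: children CDFKQ:{A}, Y:{C} ∪→ {A,C}; cost 1
[col 0] CDFKQYZ: children CDFKQY:{A,C}, Z:{T} ∪→ {A,C,T}; cost 1
[col 1] CK: children C:{C}, K:{C} ∩→ {C}; cost 0
[col 1] FQ: children F:{T}, Q:{A} ∪→ {A,T}; cost 1
[col 1] CFKQ: children CK:{C}, FQ:{A,T} ∪→ {A,C,T}; cost 1
[col 1] CDFKQ: children CFKQ:{A,C,T}, D:{A} ∩→ {A}; cost 0
[col 1] CDFKQY: children CDFKQ:{A}, Y:{C} ∪→ {A,C}; cost 1
[col 1] CDFKQYZ: children CDFKQY:{A,C}, Z:{G} ∪→ {A,C,G}; cost 1
[col 2] CK: children C:{A}, K:{A} ∩→ {A}; cost 0
[col 2] FQ: children F:{A}, Q:{T} ∪→ {A,T}; cost 1
[col 2] CFKQ: children CK:{A}, FQ:{A,T} ∩→ {A}; cost 0
[col 2] CDFKQ: children CFKQ:{A}, D:{A} ∩→ {A}; cost 0
[col 2] CDFKQY: children CDFKQ:{A}, Y:{A} ∩→ {A}; cost 0
[col 2] CDFKQYZ: children CDFKQY:{A}, Z:{G} ∪→ {A,G}; cost 1
per-site changes: [5, 4, 2]; total = 11

4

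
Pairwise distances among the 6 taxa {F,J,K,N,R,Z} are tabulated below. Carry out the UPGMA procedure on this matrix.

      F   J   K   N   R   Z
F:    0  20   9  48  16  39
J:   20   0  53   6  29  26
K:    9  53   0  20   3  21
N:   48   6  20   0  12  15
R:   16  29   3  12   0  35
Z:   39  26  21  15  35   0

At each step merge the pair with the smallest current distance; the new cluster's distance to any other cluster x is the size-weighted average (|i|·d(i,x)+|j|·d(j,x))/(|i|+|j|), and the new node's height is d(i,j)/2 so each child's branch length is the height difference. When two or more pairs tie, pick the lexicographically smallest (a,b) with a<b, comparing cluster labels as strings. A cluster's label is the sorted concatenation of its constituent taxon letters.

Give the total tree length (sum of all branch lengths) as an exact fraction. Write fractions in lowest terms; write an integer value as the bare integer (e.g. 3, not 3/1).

iteration 1: select K,R (d=3); attach at lengths (3/2, 3/2); label the merged cluster KR
  updated: d(F,KR)=25/2, d(J,KR)=41, d(KR,N)=16, d(KR,Z)=28
iteration 2: select J,N (d=6); attach at lengths (3, 3); label the merged cluster JN
  updated: d(F,JN)=34, d(JN,KR)=57/2, d(JN,Z)=41/2
iteration 3: select F,KR (d=25/2); attach at lengths (25/4, 19/4); label the merged cluster FKR
  updated: d(FKR,JN)=91/3, d(FKR,Z)=95/3
iteration 4: select JN,Z (d=41/2); attach at lengths (29/4, 41/4); label the merged cluster JNZ
  updated: d(FKR,JNZ)=277/9
iteration 5: select FKR,JNZ (d=277/9); attach at lengths (329/36, 185/36); label the merged cluster FJKNRZ
final tree: ((F:25/4,(K:3/2,R:3/2):19/4):329/36,((J:3,N:3):29/4,Z:41/4):185/36)
total length: 466/9

466/9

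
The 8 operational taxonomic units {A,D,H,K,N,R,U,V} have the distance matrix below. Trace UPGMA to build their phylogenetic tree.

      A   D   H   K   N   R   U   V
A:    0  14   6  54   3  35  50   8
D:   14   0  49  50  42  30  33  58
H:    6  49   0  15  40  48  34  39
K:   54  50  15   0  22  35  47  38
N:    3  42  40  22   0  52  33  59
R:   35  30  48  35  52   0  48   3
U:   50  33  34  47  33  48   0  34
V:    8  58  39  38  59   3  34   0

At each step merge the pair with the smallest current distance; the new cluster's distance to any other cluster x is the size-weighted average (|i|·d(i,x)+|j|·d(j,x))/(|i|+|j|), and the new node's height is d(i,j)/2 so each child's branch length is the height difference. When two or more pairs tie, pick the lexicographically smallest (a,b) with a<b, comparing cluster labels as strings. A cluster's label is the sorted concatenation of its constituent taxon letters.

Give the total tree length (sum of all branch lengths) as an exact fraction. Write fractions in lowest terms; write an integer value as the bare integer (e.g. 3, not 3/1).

2059/20

iteration 1: select A,N (d=3); attach at lengths (3/2, 3/2); label the merged cluster AN
  updated: d(AN,D)=28, d(AN,H)=23, d(AN,K)=38, d(AN,R)=87/2, d(AN,U)=83/2, d(AN,V)=67/2
iteration 2: select R,V (d=3); attach at lengths (3/2, 3/2); label the merged cluster RV
  updated: d(AN,RV)=77/2, d(D,RV)=44, d(H,RV)=87/2, d(K,RV)=73/2, d(RV,U)=41
iteration 3: select H,K (d=15); attach at lengths (15/2, 15/2); label the merged cluster HK
  updated: d(AN,HK)=61/2, d(D,HK)=99/2, d(HK,RV)=40, d(HK,U)=81/2
iteration 4: select AN,D (d=28); attach at lengths (25/2, 14); label the merged cluster ADN
  updated: d(ADN,HK)=221/6, d(ADN,RV)=121/3, d(ADN,U)=116/3
iteration 5: select ADN,HK (d=221/6); attach at lengths (53/12, 131/12); label the merged cluster ADHKN
  updated: d(ADHKN,RV)=201/5, d(ADHKN,U)=197/5
iteration 6: select ADHKN,U (d=197/5); attach at lengths (77/60, 197/10); label the merged cluster ADHKNU
  updated: d(ADHKNU,RV)=121/3
iteration 7: select ADHKNU,RV (d=121/3); attach at lengths (7/15, 56/3); label the merged cluster ADHKNRUV
final tree: (((((A:3/2,N:3/2):25/2,D:14):53/12,(H:15/2,K:15/2):131/12):77/60,U:197/10):7/15,(R:3/2,V:3/2):56/3)
total length: 2059/20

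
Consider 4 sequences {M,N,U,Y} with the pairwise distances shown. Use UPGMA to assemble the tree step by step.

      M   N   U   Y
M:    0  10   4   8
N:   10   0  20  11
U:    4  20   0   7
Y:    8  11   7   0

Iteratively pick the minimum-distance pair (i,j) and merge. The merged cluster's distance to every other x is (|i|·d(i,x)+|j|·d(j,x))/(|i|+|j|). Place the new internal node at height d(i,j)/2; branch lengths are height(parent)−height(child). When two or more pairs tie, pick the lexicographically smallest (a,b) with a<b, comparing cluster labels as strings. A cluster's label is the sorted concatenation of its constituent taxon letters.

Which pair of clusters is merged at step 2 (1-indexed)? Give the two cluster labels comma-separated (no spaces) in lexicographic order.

1. join M+U (d=4) ⇒ MU; edges |M|=2, |U|=2
  updated: d(MU,N)=15, d(MU,Y)=15/2
2. join MU+Y (d=15/2) ⇒ MUY; edges |MU|=7/4, |Y|=15/4
  updated: d(MUY,N)=41/3
3. join MUY+N (d=41/3) ⇒ MNUY; edges |MUY|=37/12, |N|=41/6
final tree: (((M:2,U:2):7/4,Y:15/4):37/12,N:41/6)
total length: 233/12

MU,Y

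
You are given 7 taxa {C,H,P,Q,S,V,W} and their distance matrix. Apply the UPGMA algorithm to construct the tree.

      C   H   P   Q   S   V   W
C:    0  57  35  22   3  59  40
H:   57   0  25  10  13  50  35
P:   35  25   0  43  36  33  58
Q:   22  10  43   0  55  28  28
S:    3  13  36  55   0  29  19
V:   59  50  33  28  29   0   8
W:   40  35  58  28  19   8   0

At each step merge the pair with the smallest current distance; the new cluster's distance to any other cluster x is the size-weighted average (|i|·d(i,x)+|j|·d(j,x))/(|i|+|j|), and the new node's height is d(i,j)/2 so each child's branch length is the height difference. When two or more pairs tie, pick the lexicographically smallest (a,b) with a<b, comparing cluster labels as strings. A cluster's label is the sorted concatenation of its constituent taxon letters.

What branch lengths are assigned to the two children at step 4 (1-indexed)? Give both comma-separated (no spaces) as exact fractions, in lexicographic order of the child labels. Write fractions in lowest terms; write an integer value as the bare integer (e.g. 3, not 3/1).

1. join C+S (d=3) ⇒ CS; edges |C|=3/2, |S|=3/2
  updated: d(CS,H)=35, d(CS,P)=71/2, d(CS,Q)=77/2, d(CS,V)=44, d(CS,W)=59/2
2. join V+W (d=8) ⇒ VW; edges |V|=4, |W|=4
  updated: d(CS,VW)=147/4, d(H,VW)=85/2, d(P,VW)=91/2, d(Q,VW)=28
3. join H+Q (d=10) ⇒ HQ; edges |H|=5, |Q|=5
  updated: d(CS,HQ)=147/4, d(HQ,P)=34, d(HQ,VW)=141/4
4. join HQ+P (d=34) ⇒ HPQ; edges |HQ|=12, |P|=17
  updated: d(CS,HPQ)=109/3, d(HPQ,VW)=116/3
5. join CS+HPQ (d=109/3) ⇒ CHPQS; edges |CS|=50/3, |HPQ|=7/6
  updated: d(CHPQS,VW)=379/10
6. join CHPQS+VW (d=379/10) ⇒ CHPQSVW; edges |CHPQS|=47/60, |VW|=299/20
final tree: (((C:3/2,S:3/2):50/3,((H:5,Q:5):12,P:17):7/6):47/60,(V:4,W:4):299/20)
total length: 2507/30

12,17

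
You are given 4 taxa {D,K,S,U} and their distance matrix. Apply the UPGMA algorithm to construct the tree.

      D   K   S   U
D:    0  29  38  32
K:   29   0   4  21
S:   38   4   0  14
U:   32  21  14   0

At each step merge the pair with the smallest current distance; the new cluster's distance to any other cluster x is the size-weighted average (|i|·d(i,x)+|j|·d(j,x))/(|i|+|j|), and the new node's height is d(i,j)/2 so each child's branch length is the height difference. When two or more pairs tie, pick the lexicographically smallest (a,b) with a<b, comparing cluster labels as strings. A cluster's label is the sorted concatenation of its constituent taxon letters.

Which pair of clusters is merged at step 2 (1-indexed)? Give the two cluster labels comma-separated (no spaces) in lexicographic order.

1. join K+S (d=4) ⇒ KS; edges |K|=2, |S|=2
  updated: d(D,KS)=67/2, d(KS,U)=35/2
2. join KS+U (d=35/2) ⇒ KSU; edges |KS|=27/4, |U|=35/4
  updated: d(D,KSU)=33
3. join D+KSU (d=33) ⇒ DKSU; edges |D|=33/2, |KSU|=31/4
final tree: (D:33/2,((K:2,S:2):27/4,U:35/4):31/4)
total length: 175/4

KS,U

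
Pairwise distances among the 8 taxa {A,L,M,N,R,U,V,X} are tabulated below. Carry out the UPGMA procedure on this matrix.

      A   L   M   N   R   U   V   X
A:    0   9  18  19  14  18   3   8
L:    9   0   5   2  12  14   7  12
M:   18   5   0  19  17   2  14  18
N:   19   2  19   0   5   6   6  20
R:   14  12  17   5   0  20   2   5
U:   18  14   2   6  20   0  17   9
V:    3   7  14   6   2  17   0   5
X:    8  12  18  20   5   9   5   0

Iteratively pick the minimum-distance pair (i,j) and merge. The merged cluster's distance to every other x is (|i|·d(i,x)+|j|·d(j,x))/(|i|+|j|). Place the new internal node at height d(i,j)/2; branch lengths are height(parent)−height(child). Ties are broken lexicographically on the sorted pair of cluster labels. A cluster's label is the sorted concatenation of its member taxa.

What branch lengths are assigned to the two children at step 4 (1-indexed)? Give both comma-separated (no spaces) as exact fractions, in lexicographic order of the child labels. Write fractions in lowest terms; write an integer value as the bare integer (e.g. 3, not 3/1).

iteration 1: select L,N (d=2); attach at lengths (1, 1); label the merged cluster LN
  updated: d(A,LN)=14, d(LN,M)=12, d(LN,R)=17/2, d(LN,U)=10, d(LN,V)=13/2, d(LN,X)=16
iteration 2: select M,U (d=2); attach at lengths (1, 1); label the merged cluster MU
  updated: d(A,MU)=18, d(LN,MU)=11, d(MU,R)=37/2, d(MU,V)=31/2, d(MU,X)=27/2
iteration 3: select R,V (d=2); attach at lengths (1, 1); label the merged cluster RV
  updated: d(A,RV)=17/2, d(LN,RV)=15/2, d(MU,RV)=17, d(RV,X)=5
iteration 4: select RV,X (d=5); attach at lengths (3/2, 5/2); label the merged cluster RVX
  updated: d(A,RVX)=25/3, d(LN,RVX)=31/3, d(MU,RVX)=95/6
iteration 5: select A,RVX (d=25/3); attach at lengths (25/6, 5/3); label the merged cluster ARVX
  updated: d(ARVX,LN)=45/4, d(ARVX,MU)=131/8
iteration 6: select LN,MU (d=11); attach at lengths (9/2, 9/2); label the merged cluster LMNU
  updated: d(ARVX,LMNU)=221/16
iteration 7: select ARVX,LMNU (d=221/16); attach at lengths (263/96, 45/32); label the merged cluster ALMNRUVX
final tree: ((A:25/6,((R:1,V:1):3/2,X:5/2):5/3):263/96,((L:1,N:1):9/2,(M:1,U:1):9/2):45/32)
total length: 1391/48

3/2,5/2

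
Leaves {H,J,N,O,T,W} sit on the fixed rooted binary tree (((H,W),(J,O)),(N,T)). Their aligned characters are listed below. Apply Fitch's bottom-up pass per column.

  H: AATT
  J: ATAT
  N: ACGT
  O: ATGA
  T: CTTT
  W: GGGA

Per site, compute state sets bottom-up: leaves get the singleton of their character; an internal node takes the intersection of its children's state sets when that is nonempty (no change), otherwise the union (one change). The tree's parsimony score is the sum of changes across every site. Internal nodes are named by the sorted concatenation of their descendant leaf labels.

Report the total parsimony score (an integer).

10

[col 0] HW: children H:{A}, W:{G} ∪→ {A,G}; cost 1
[col 0] JO: children J:{A}, O:{A} ∩→ {A}; cost 0
[col 0] HJOW: children HW:{A,G}, JO:{A} ∩→ {A}; cost 0
[col 0] NT: children N:{A}, T:{C} ∪→ {A,C}; cost 1
[col 0] HJNOTW: children HJOW:{A}, NT:{A,C} ∩→ {A}; cost 0
[col 1] HW: children H:{A}, W:{G} ∪→ {A,G}; cost 1
[col 1] JO: children J:{T}, O:{T} ∩→ {T}; cost 0
[col 1] HJOW: children HW:{A,G}, JO:{T} ∪→ {A,G,T}; cost 1
[col 1] NT: children N:{C}, T:{T} ∪→ {C,T}; cost 1
[col 1] HJNOTW: children HJOW:{A,G,T}, NT:{C,T} ∩→ {T}; cost 0
[col 2] HW: children H:{T}, W:{G} ∪→ {G,T}; cost 1
[col 2] JO: children J:{A}, O:{G} ∪→ {A,G}; cost 1
[col 2] HJOW: children HW:{G,T}, JO:{A,G} ∩→ {G}; cost 0
[col 2] NT: children N:{G}, T:{T} ∪→ {G,T}; cost 1
[col 2] HJNOTW: children HJOW:{G}, NT:{G,T} ∩→ {G}; cost 0
[col 3] HW: children H:{T}, W:{A} ∪→ {A,T}; cost 1
[col 3] JO: children J:{T}, O:{A} ∪→ {A,T}; cost 1
[col 3] HJOW: children HW:{A,T}, JO:{A,T} ∩→ {A,T}; cost 0
[col 3] NT: children N:{T}, T:{T} ∩→ {T}; cost 0
[col 3] HJNOTW: children HJOW:{A,T}, NT:{T} ∩→ {T}; cost 0
per-site changes: [2, 3, 3, 2]; total = 10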